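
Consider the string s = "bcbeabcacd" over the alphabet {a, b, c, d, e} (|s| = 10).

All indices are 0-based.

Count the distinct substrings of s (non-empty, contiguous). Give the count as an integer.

rank→(start, suffix):
  0 → (4, 'abcacd')
  1 → (7, 'acd')
  2 → (5, 'bcacd')
  3 → (0, 'bcbeabcacd')
  4 → (2, 'beabcacd')
  5 → (6, 'cacd')
  6 → (1, 'cbeabcacd')
  7 → (8, 'cd')
  8 → (9, 'd')
  9 → (3, 'eabcacd')

SA = [4, 7, 5, 0, 2, 6, 1, 8, 9, 3]
i: (SA[i-1],SA[i]) lcp shared
  1: (4,7) 1 'a'
  2: (7,5) 0 ''
  3: (5,0) 2 'bc'
  4: (0,2) 1 'b'
  5: (2,6) 0 ''
  6: (6,1) 1 'c'
  7: (1,8) 1 'c'
  8: (8,9) 0 ''
  9: (9,3) 0 ''

n(n+1)/2 = 10·11/2 = 55
Σ LCP = 0 + 1 + 0 + 2 + 1 + 0 + 1 + 1 + 0 + 0 = 6
distinct = 55 − 6 = 49

49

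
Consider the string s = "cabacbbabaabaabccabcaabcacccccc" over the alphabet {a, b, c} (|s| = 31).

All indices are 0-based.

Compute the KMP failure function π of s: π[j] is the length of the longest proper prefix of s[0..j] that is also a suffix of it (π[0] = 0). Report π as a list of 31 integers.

[0, 0, 0, 0, 1, 0, 0, 0, 0, 0, 0, 0, 0, 0, 0, 1, 1, 2, 3, 1, 2, 0, 0, 1, 2, 1, 1, 1, 1, 1, 1]

π[0] = 0
j=1 s[j]='a': π[1]=0 (border '')
j=2 s[j]='b': π[2]=0 (border '')
j=3 s[j]='a': π[3]=0 (border '')
j=4 s[j]='c': π[4]=1 (border 'c')
j=5 s[j]='b': k: 1→0; π[5]=0 (border '')
j=6 s[j]='b': π[6]=0 (border '')
j=7 s[j]='a': π[7]=0 (border '')
j=8 s[j]='b': π[8]=0 (border '')
j=9 s[j]='a': π[9]=0 (border '')
j=10 s[j]='a': π[10]=0 (border '')
j=11 s[j]='b': π[11]=0 (border '')
j=12 s[j]='a': π[12]=0 (border '')
j=13 s[j]='a': π[13]=0 (border '')
j=14 s[j]='b': π[14]=0 (border '')
j=15 s[j]='c': π[15]=1 (border 'c')
j=16 s[j]='c': k: 1→0; π[16]=1 (border 'c')
j=17 s[j]='a': π[17]=2 (border 'ca')
j=18 s[j]='b': π[18]=3 (border 'cab')
j=19 s[j]='c': k: 3→0; π[19]=1 (border 'c')
j=20 s[j]='a': π[20]=2 (border 'ca')
j=21 s[j]='a': k: 2→0; π[21]=0 (border '')
j=22 s[j]='b': π[22]=0 (border '')
j=23 s[j]='c': π[23]=1 (border 'c')
j=24 s[j]='a': π[24]=2 (border 'ca')
j=25 s[j]='c': k: 2→0; π[25]=1 (border 'c')
j=26 s[j]='c': k: 1→0; π[26]=1 (border 'c')
j=27 s[j]='c': k: 1→0; π[27]=1 (border 'c')
j=28 s[j]='c': k: 1→0; π[28]=1 (border 'c')
j=29 s[j]='c': k: 1→0; π[29]=1 (border 'c')
j=30 s[j]='c': k: 1→0; π[30]=1 (border 'c')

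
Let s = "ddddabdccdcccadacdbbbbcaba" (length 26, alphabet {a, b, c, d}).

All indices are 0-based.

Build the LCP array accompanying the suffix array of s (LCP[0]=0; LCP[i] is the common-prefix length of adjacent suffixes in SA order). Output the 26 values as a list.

sorted suffixes:
  #0 SA[0]=25  'a'
  #1 SA[1]=23  'aba'
  #2 SA[2]=4  'abdccdcccadacdbbbbcaba'
  #3 SA[3]=15  'acdbbbbcaba'
  #4 SA[4]=13  'adacdbbbbcaba'
  #5 SA[5]=24  'ba'
  #6 SA[6]=18  'bbbbcaba'
  #7 SA[7]=19  'bbbcaba'
  #8 SA[8]=20  'bbcaba'
  #9 SA[9]=21  'bcaba'
  #10 SA[10]=5  'bdccdcccadacdbbbbcaba'
  #11 SA[11]=22  'caba'
  #12 SA[12]=12  'cadacdbbbbcaba'
  #13 SA[13]=11  'ccadacdbbbbcaba'
  #14 SA[14]=10  'cccadacdbbbbcaba'
  #15 SA[15]=7  'ccdcccadacdbbbbcaba'
  #16 SA[16]=16  'cdbbbbcaba'
  #17 SA[17]=8  'cdcccadacdbbbbcaba'
  #18 SA[18]=3  'dabdccdcccadacdbbbbcaba'
  #19 SA[19]=14  'dacdbbbbcaba'
  #20 SA[20]=17  'dbbbbcaba'
  #21 SA[21]=9  'dcccadacdbbbbcaba'
  #22 SA[22]=6  'dccdcccadacdbbbbcaba'
  #23 SA[23]=2  'ddabdccdcccadacdbbbbcaba'
  #24 SA[24]=1  'dddabdccdcccadacdbbbbcaba'
  #25 SA[25]=0  'ddddabdccdcccadacdbbbbcaba'

SA = [25, 23, 4, 15, 13, 24, 18, 19, 20, 21, 5, 22, 12, 11, 10, 7, 16, 8, 3, 14, 17, 9, 6, 2, 1, 0]
i: (SA[i-1],SA[i]) lcp shared
  1: (25,23) 1 'a'
  2: (23,4) 2 'ab'
  3: (4,15) 1 'a'
  4: (15,13) 1 'a'
  5: (13,24) 0 ''
  6: (24,18) 1 'b'
  7: (18,19) 3 'bbb'
  8: (19,20) 2 'bb'
  9: (20,21) 1 'b'
  10: (21,5) 1 'b'
  11: (5,22) 0 ''
  12: (22,12) 2 'ca'
  13: (12,11) 1 'c'
  14: (11,10) 2 'cc'
  15: (10,7) 2 'cc'
  16: (7,16) 1 'c'
  17: (16,8) 2 'cd'
  18: (8,3) 0 ''
  19: (3,14) 2 'da'
  20: (14,17) 1 'd'
  21: (17,9) 1 'd'
  22: (9,6) 3 'dcc'
  23: (6,2) 1 'd'
  24: (2,1) 2 'dd'
  25: (1,0) 3 'ddd'

[0, 1, 2, 1, 1, 0, 1, 3, 2, 1, 1, 0, 2, 1, 2, 2, 1, 2, 0, 2, 1, 1, 3, 1, 2, 3]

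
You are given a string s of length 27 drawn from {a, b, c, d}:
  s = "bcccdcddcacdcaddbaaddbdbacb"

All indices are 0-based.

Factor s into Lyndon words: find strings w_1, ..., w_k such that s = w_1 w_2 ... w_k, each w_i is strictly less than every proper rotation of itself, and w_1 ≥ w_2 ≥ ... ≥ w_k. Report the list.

["bcccdcddc", "acdcaddb", "aaddbdbacb"]

emit factor 1: 'bcccdcddc' (i=0, period=9)
emit factor 2: 'acdcaddb' (i=9, period=8)
emit factor 3: 'aaddbdbacb' (i=17, period=10)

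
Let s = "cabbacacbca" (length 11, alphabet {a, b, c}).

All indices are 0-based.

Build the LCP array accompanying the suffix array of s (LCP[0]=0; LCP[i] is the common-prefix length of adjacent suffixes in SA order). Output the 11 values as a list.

rank→(start, suffix):
  0 → (10, 'a')
  1 → (1, 'abbacacbca')
  2 → (4, 'acacbca')
  3 → (6, 'acbca')
  4 → (3, 'bacacbca')
  5 → (2, 'bbacacbca')
  6 → (8, 'bca')
  7 → (9, 'ca')
  8 → (0, 'cabbacacbca')
  9 → (5, 'cacbca')
  10 → (7, 'cbca')

SA = [10, 1, 4, 6, 3, 2, 8, 9, 0, 5, 7]
[i] adj suffixes → lcp
  [1] 10/1 → 1 ('a')
  [2] 1/4 → 1 ('a')
  [3] 4/6 → 2 ('ac')
  [4] 6/3 → 0 ('')
  [5] 3/2 → 1 ('b')
  [6] 2/8 → 1 ('b')
  [7] 8/9 → 0 ('')
  [8] 9/0 → 2 ('ca')
  [9] 0/5 → 2 ('ca')
  [10] 5/7 → 1 ('c')

[0, 1, 1, 2, 0, 1, 1, 0, 2, 2, 1]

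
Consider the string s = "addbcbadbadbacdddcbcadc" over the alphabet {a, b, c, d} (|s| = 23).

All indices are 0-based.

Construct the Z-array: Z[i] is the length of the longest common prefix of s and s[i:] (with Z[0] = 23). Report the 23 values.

Z[0]=23
i=1: fresh scan; Z[1]=0
i=2: fresh scan; Z[2]=0
i=3: fresh scan; Z[3]=0
i=4: fresh scan; Z[4]=0
i=5: fresh scan; Z[5]=0
i=6: fresh scan; Z[6]=2 grow→box=[6,8)
i=7: min(r-i=1, Z[1]=0)=0; Z[7]=0
i=8: fresh scan; Z[8]=0
i=9: fresh scan; Z[9]=2 grow→box=[9,11)
i=10: min(r-i=1, Z[1]=0)=0; Z[10]=0
i=11: fresh scan; Z[11]=0
i=12: fresh scan; Z[12]=1 grow→box=[12,13)
i=13: fresh scan; Z[13]=0
i=14: fresh scan; Z[14]=0
i=15: fresh scan; Z[15]=0
i=16: fresh scan; Z[16]=0
i=17: fresh scan; Z[17]=0
i=18: fresh scan; Z[18]=0
i=19: fresh scan; Z[19]=0
i=20: fresh scan; Z[20]=2 grow→box=[20,22)
i=21: min(r-i=1, Z[1]=0)=0; Z[21]=0
i=22: fresh scan; Z[22]=0

[23, 0, 0, 0, 0, 0, 2, 0, 0, 2, 0, 0, 1, 0, 0, 0, 0, 0, 0, 0, 2, 0, 0]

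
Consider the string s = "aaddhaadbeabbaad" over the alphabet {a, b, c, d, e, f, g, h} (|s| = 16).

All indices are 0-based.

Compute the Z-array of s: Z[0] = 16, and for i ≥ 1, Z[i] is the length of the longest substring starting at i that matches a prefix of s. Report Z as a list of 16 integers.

[16, 1, 0, 0, 0, 3, 1, 0, 0, 0, 1, 0, 0, 3, 1, 0]

Z[0]=16
i=1: outside box; Z[1]=1 grow→box=[1,2)
i=2: outside box; Z[2]=0
i=3: outside box; Z[3]=0
i=4: outside box; Z[4]=0
i=5: outside box; Z[5]=3 grow→box=[5,8)
i=6: min(r-i=2, Z[1]=1)=1; Z[6]=1
i=7: min(r-i=1, Z[2]=0)=0; Z[7]=0
i=8: outside box; Z[8]=0
i=9: outside box; Z[9]=0
i=10: outside box; Z[10]=1 grow→box=[10,11)
i=11: outside box; Z[11]=0
i=12: outside box; Z[12]=0
i=13: outside box; Z[13]=3 grow→box=[13,16)
i=14: min(r-i=2, Z[1]=1)=1; Z[14]=1
i=15: min(r-i=1, Z[2]=0)=0; Z[15]=0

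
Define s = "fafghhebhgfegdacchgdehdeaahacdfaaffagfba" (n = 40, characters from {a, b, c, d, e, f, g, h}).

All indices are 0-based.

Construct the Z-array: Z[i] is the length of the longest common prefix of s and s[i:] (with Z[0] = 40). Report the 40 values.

Z[0]=40
i=1: i≥r, start 0; Z[1]=0
i=2: i≥r, start 0; Z[2]=1 extend→box=[2,3)
i=3: i≥r, start 0; Z[3]=0
i=4: i≥r, start 0; Z[4]=0
i=5: i≥r, start 0; Z[5]=0
i=6: i≥r, start 0; Z[6]=0
i=7: i≥r, start 0; Z[7]=0
i=8: i≥r, start 0; Z[8]=0
i=9: i≥r, start 0; Z[9]=0
i=10: i≥r, start 0; Z[10]=1 extend→box=[10,11)
i=11: i≥r, start 0; Z[11]=0
i=12: i≥r, start 0; Z[12]=0
i=13: i≥r, start 0; Z[13]=0
i=14: i≥r, start 0; Z[14]=0
i=15: i≥r, start 0; Z[15]=0
i=16: i≥r, start 0; Z[16]=0
i=17: i≥r, start 0; Z[17]=0
i=18: i≥r, start 0; Z[18]=0
i=19: i≥r, start 0; Z[19]=0
i=20: i≥r, start 0; Z[20]=0
i=21: i≥r, start 0; Z[21]=0
i=22: i≥r, start 0; Z[22]=0
i=23: i≥r, start 0; Z[23]=0
i=24: i≥r, start 0; Z[24]=0
i=25: i≥r, start 0; Z[25]=0
i=26: i≥r, start 0; Z[26]=0
i=27: i≥r, start 0; Z[27]=0
i=28: i≥r, start 0; Z[28]=0
i=29: i≥r, start 0; Z[29]=0
i=30: i≥r, start 0; Z[30]=2 extend→box=[30,32)
i=31: min(r-i=1, Z[1]=0)=0; Z[31]=0
i=32: i≥r, start 0; Z[32]=0
i=33: i≥r, start 0; Z[33]=1 extend→box=[33,34)
i=34: i≥r, start 0; Z[34]=2 extend→box=[34,36)
i=35: min(r-i=1, Z[1]=0)=0; Z[35]=0
i=36: i≥r, start 0; Z[36]=0
i=37: i≥r, start 0; Z[37]=1 extend→box=[37,38)
i=38: i≥r, start 0; Z[38]=0
i=39: i≥r, start 0; Z[39]=0

[40, 0, 1, 0, 0, 0, 0, 0, 0, 0, 1, 0, 0, 0, 0, 0, 0, 0, 0, 0, 0, 0, 0, 0, 0, 0, 0, 0, 0, 0, 2, 0, 0, 1, 2, 0, 0, 1, 0, 0]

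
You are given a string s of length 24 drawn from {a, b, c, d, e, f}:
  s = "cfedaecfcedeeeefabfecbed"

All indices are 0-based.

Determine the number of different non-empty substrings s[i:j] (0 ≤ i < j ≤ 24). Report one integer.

274

rank | idx | suffix
   0 |  16 | abfecbed
   1 |   4 | aecfcedeeeefabfecbed
   2 |  21 | bed
   3 |  17 | bfecbed
   4 |  20 | cbed
   5 |   8 | cedeeeefabfecbed
   6 |   6 | cfcedeeeefabfecbed
   7 |   0 | cfedaecfcedeeeefabfecbed
   8 |  23 | d
   9 |   3 | daecfcedeeeefabfecbed
  10 |  10 | deeeefabfecbed
  11 |  19 | ecbed
  12 |   5 | ecfcedeeeefabfecbed
  13 |  22 | ed
  14 |   2 | edaecfcedeeeefabfecbed
  15 |   9 | edeeeefabfecbed
  16 |  11 | eeeefabfecbed
  17 |  12 | eeefabfecbed
  18 |  13 | eefabfecbed
  19 |  14 | efabfecbed
  20 |  15 | fabfecbed
  21 |   7 | fcedeeeefabfecbed
  22 |  18 | fecbed
  23 |   1 | fedaecfcedeeeefabfecbed

SA = [16, 4, 21, 17, 20, 8, 6, 0, 23, 3, 10, 19, 5, 22, 2, 9, 11, 12, 13, 14, 15, 7, 18, 1]
i: (SA[i-1],SA[i]) lcp shared
  1: (16,4) 1 'a'
  2: (4,21) 0 ''
  3: (21,17) 1 'b'
  4: (17,20) 0 ''
  5: (20,8) 1 'c'
  6: (8,6) 1 'c'
  7: (6,0) 2 'cf'
  8: (0,23) 0 ''
  9: (23,3) 1 'd'
  10: (3,10) 1 'd'
  11: (10,19) 0 ''
  12: (19,5) 2 'ec'
  13: (5,22) 1 'e'
  14: (22,2) 2 'ed'
  15: (2,9) 2 'ed'
  16: (9,11) 1 'e'
  17: (11,12) 3 'eee'
  18: (12,13) 2 'ee'
  19: (13,14) 1 'e'
  20: (14,15) 0 ''
  21: (15,7) 1 'f'
  22: (7,18) 1 'f'
  23: (18,1) 2 'fe'

n(n+1)/2 = 24·25/2 = 300
Σ LCP = 0 + 1 + 0 + 1 + 0 + 1 + 1 + 2 + 0 + 1 + 1 + 0 + 2 + 1 + 2 + 2 + 1 + 3 + 2 + 1 + 0 + 1 + 1 + 2 = 26
distinct = 300 − 26 = 274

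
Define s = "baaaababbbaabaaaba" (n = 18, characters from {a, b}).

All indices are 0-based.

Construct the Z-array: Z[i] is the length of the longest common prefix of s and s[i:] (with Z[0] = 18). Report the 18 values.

Z[0]=18
i=1: i≥r, start 0; Z[1]=0
i=2: i≥r, start 0; Z[2]=0
i=3: i≥r, start 0; Z[3]=0
i=4: i≥r, start 0; Z[4]=0
i=5: i≥r, start 0; Z[5]=2 extend→box=[5,7)
i=6: min(r-i=1, Z[1]=0)=0; Z[6]=0
i=7: i≥r, start 0; Z[7]=1 extend→box=[7,8)
i=8: i≥r, start 0; Z[8]=1 extend→box=[8,9)
i=9: i≥r, start 0; Z[9]=3 extend→box=[9,12)
i=10: min(r-i=2, Z[1]=0)=0; Z[10]=0
i=11: min(r-i=1, Z[2]=0)=0; Z[11]=0
i=12: i≥r, start 0; Z[12]=4 extend→box=[12,16)
i=13: min(r-i=3, Z[1]=0)=0; Z[13]=0
i=14: min(r-i=2, Z[2]=0)=0; Z[14]=0
i=15: min(r-i=1, Z[3]=0)=0; Z[15]=0
i=16: i≥r, start 0; Z[16]=2 extend→box=[16,18)
i=17: min(r-i=1, Z[1]=0)=0; Z[17]=0

[18, 0, 0, 0, 0, 2, 0, 1, 1, 3, 0, 0, 4, 0, 0, 0, 2, 0]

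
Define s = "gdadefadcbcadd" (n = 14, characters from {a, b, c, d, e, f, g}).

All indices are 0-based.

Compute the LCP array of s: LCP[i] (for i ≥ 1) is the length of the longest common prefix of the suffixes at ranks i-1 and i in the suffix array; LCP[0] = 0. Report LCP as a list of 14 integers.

rank→(start, suffix):
  0 → (6, 'adcbcadd')
  1 → (11, 'add')
  2 → (2, 'adefadcbcadd')
  3 → (9, 'bcadd')
  4 → (10, 'cadd')
  5 → (8, 'cbcadd')
  6 → (13, 'd')
  7 → (1, 'dadefadcbcadd')
  8 → (7, 'dcbcadd')
  9 → (12, 'dd')
  10 → (3, 'defadcbcadd')
  11 → (4, 'efadcbcadd')
  12 → (5, 'fadcbcadd')
  13 → (0, 'gdadefadcbcadd')

SA = [6, 11, 2, 9, 10, 8, 13, 1, 7, 12, 3, 4, 5, 0]
i: (SA[i-1],SA[i]) lcp shared
  1: (6,11) 2 'ad'
  2: (11,2) 2 'ad'
  3: (2,9) 0 ''
  4: (9,10) 0 ''
  5: (10,8) 1 'c'
  6: (8,13) 0 ''
  7: (13,1) 1 'd'
  8: (1,7) 1 'd'
  9: (7,12) 1 'd'
  10: (12,3) 1 'd'
  11: (3,4) 0 ''
  12: (4,5) 0 ''
  13: (5,0) 0 ''

[0, 2, 2, 0, 0, 1, 0, 1, 1, 1, 1, 0, 0, 0]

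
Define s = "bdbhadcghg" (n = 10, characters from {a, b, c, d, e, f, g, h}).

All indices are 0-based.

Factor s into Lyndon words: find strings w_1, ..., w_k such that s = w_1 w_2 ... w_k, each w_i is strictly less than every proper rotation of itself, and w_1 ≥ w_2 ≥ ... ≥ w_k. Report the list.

emit factor 1: 'bdbh' (i=0, period=4)
emit factor 2: 'adcghg' (i=4, period=6)

["bdbh", "adcghg"]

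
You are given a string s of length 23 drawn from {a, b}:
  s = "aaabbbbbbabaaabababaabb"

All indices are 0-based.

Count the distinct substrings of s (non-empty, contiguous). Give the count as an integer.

213

sorted suffixes:
  #0 SA[0]=11  'aaabababaabb'
  #1 SA[1]=0  'aaabbbbbbabaaabababaabb'
  #2 SA[2]=12  'aabababaabb'
  #3 SA[3]=19  'aabb'
  #4 SA[4]=1  'aabbbbbbabaaabababaabb'
  #5 SA[5]=9  'abaaabababaabb'
  #6 SA[6]=17  'abaabb'
  #7 SA[7]=15  'ababaabb'
  #8 SA[8]=13  'abababaabb'
  #9 SA[9]=20  'abb'
  #10 SA[10]=2  'abbbbbbabaaabababaabb'
  #11 SA[11]=22  'b'
  #12 SA[12]=10  'baaabababaabb'
  #13 SA[13]=18  'baabb'
  #14 SA[14]=8  'babaaabababaabb'
  #15 SA[15]=16  'babaabb'
  #16 SA[16]=14  'bababaabb'
  #17 SA[17]=21  'bb'
  #18 SA[18]=7  'bbabaaabababaabb'
  #19 SA[19]=6  'bbbabaaabababaabb'
  #20 SA[20]=5  'bbbbabaaabababaabb'
  #21 SA[21]=4  'bbbbbabaaabababaabb'
  #22 SA[22]=3  'bbbbbbabaaabababaabb'

SA = [11, 0, 12, 19, 1, 9, 17, 15, 13, 20, 2, 22, 10, 18, 8, 16, 14, 21, 7, 6, 5, 4, 3]
rank  pair      lcp
   1  s[11:],s[0:]  4  'aaab'
   2  s[0:],s[12:]  2  'aa'
   3  s[12:],s[19:]  3  'aab'
   4  s[19:],s[1:]  4  'aabb'
   5  s[1:],s[9:]  1  'a'
   6  s[9:],s[17:]  4  'abaa'
   7  s[17:],s[15:]  3  'aba'
   8  s[15:],s[13:]  5  'ababa'
   9  s[13:],s[20:]  2  'ab'
  10  s[20:],s[2:]  3  'abb'
  11  s[2:],s[22:]  0  ''
  12  s[22:],s[10:]  1  'b'
  13  s[10:],s[18:]  3  'baa'
  14  s[18:],s[8:]  2  'ba'
  15  s[8:],s[16:]  5  'babaa'
  16  s[16:],s[14:]  4  'baba'
  17  s[14:],s[21:]  1  'b'
  18  s[21:],s[7:]  2  'bb'
  19  s[7:],s[6:]  2  'bb'
  20  s[6:],s[5:]  3  'bbb'
  21  s[5:],s[4:]  4  'bbbb'
  22  s[4:],s[3:]  5  'bbbbb'

n(n+1)/2 = 23·24/2 = 276
Σ LCP = 0 + 4 + 2 + 3 + 4 + 1 + 4 + 3 + 5 + 2 + 3 + 0 + 1 + 3 + 2 + 5 + 4 + 1 + 2 + 2 + 3 + 4 + 5 = 63
distinct = 276 − 63 = 213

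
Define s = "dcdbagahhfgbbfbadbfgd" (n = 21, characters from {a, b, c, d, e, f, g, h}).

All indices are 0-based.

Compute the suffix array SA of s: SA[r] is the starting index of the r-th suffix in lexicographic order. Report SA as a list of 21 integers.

[15, 4, 6, 14, 3, 11, 12, 17, 1, 20, 2, 16, 0, 13, 9, 18, 5, 10, 19, 8, 7]

rank→(start, suffix):
  0 → (15, 'adbfgd')
  1 → (4, 'agahhfgbbfbadbfgd')
  2 → (6, 'ahhfgbbfbadbfgd')
  3 → (14, 'badbfgd')
  4 → (3, 'bagahhfgbbfbadbfgd')
  5 → (11, 'bbfbadbfgd')
  6 → (12, 'bfbadbfgd')
  7 → (17, 'bfgd')
  8 → (1, 'cdbagahhfgbbfbadbfgd')
  9 → (20, 'd')
  10 → (2, 'dbagahhfgbbfbadbfgd')
  11 → (16, 'dbfgd')
  12 → (0, 'dcdbagahhfgbbfbadbfgd')
  13 → (13, 'fbadbfgd')
  14 → (9, 'fgbbfbadbfgd')
  15 → (18, 'fgd')
  16 → (5, 'gahhfgbbfbadbfgd')
  17 → (10, 'gbbfbadbfgd')
  18 → (19, 'gd')
  19 → (8, 'hfgbbfbadbfgd')
  20 → (7, 'hhfgbbfbadbfgd')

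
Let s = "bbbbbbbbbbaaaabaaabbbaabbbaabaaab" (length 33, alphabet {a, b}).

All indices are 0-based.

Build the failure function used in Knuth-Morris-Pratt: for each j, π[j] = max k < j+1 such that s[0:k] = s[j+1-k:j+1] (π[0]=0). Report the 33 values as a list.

π[0] = 0
j=1 s[j]='b': π[1]=1 (border 'b')
j=2 s[j]='b': π[2]=2 (border 'bb')
j=3 s[j]='b': π[3]=3 (border 'bbb')
j=4 s[j]='b': π[4]=4 (border 'bbbb')
j=5 s[j]='b': π[5]=5 (border 'bbbbb')
j=6 s[j]='b': π[6]=6 (border 'bbbbbb')
j=7 s[j]='b': π[7]=7 (border 'bbbbbbb')
j=8 s[j]='b': π[8]=8 (border 'bbbbbbbb')
j=9 s[j]='b': π[9]=9 (border 'bbbbbbbbb')
j=10 s[j]='a': k: 9→8→7→6→5→4→3→2→1→0; π[10]=0 (border '')
j=11 s[j]='a': π[11]=0 (border '')
j=12 s[j]='a': π[12]=0 (border '')
j=13 s[j]='a': π[13]=0 (border '')
j=14 s[j]='b': π[14]=1 (border 'b')
j=15 s[j]='a': k: 1→0; π[15]=0 (border '')
j=16 s[j]='a': π[16]=0 (border '')
j=17 s[j]='a': π[17]=0 (border '')
j=18 s[j]='b': π[18]=1 (border 'b')
j=19 s[j]='b': π[19]=2 (border 'bb')
j=20 s[j]='b': π[20]=3 (border 'bbb')
j=21 s[j]='a': k: 3→2→1→0; π[21]=0 (border '')
j=22 s[j]='a': π[22]=0 (border '')
j=23 s[j]='b': π[23]=1 (border 'b')
j=24 s[j]='b': π[24]=2 (border 'bb')
j=25 s[j]='b': π[25]=3 (border 'bbb')
j=26 s[j]='a': k: 3→2→1→0; π[26]=0 (border '')
j=27 s[j]='a': π[27]=0 (border '')
j=28 s[j]='b': π[28]=1 (border 'b')
j=29 s[j]='a': k: 1→0; π[29]=0 (border '')
j=30 s[j]='a': π[30]=0 (border '')
j=31 s[j]='a': π[31]=0 (border '')
j=32 s[j]='b': π[32]=1 (border 'b')

[0, 1, 2, 3, 4, 5, 6, 7, 8, 9, 0, 0, 0, 0, 1, 0, 0, 0, 1, 2, 3, 0, 0, 1, 2, 3, 0, 0, 1, 0, 0, 0, 1]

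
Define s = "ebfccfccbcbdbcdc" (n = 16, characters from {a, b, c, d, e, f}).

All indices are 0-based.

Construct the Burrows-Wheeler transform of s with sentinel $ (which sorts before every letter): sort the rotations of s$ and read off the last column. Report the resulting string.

ccdcedcbffbcbc$cb

rank  rotation           last
    0  $ebfccfccbcbdbcdc  c
    1  bcbdbcdc$ebfccfcc  c
    2  bcdc$ebfccfccbcbd  d
    3  bdbcdc$ebfccfccbc  c
    4  bfccfccbcbdbcdc$e  e
    5  c$ebfccfccbcbdbcd  d
    6  cbcbdbcdc$ebfccfc  c
    7  cbdbcdc$ebfccfccb  b
    8  ccbcbdbcdc$ebfccf  f
    9  ccfccbcbdbcdc$ebf  f
   10  cdc$ebfccfccbcbdb  b
   11  cfccbcbdbcdc$ebfc  c
   12  dbcdc$ebfccfccbcb  b
   13  dc$ebfccfccbcbdbc  c
   14  ebfccfccbcbdbcdc$  $
   15  fccbcbdbcdc$ebfcc  c
   16  fccfccbcbdbcdc$eb  b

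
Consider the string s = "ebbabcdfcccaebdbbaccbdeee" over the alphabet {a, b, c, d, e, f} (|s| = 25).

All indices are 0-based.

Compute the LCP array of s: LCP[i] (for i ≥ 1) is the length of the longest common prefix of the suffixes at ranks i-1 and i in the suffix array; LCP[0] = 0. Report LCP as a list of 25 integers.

sorted suffixes:
  #0 SA[0]=3  'abcdfcccaebdbbaccbdeee'
  #1 SA[1]=17  'accbdeee'
  #2 SA[2]=11  'aebdbbaccbdeee'
  #3 SA[3]=2  'babcdfcccaebdbbaccbdeee'
  #4 SA[4]=16  'baccbdeee'
  #5 SA[5]=1  'bbabcdfcccaebdbbaccbdeee'
  #6 SA[6]=15  'bbaccbdeee'
  #7 SA[7]=4  'bcdfcccaebdbbaccbdeee'
  #8 SA[8]=13  'bdbbaccbdeee'
  #9 SA[9]=20  'bdeee'
  #10 SA[10]=10  'caebdbbaccbdeee'
  #11 SA[11]=19  'cbdeee'
  #12 SA[12]=9  'ccaebdbbaccbdeee'
  #13 SA[13]=18  'ccbdeee'
  #14 SA[14]=8  'cccaebdbbaccbdeee'
  #15 SA[15]=5  'cdfcccaebdbbaccbdeee'
  #16 SA[16]=14  'dbbaccbdeee'
  #17 SA[17]=21  'deee'
  #18 SA[18]=6  'dfcccaebdbbaccbdeee'
  #19 SA[19]=24  'e'
  #20 SA[20]=0  'ebbabcdfcccaebdbbaccbdeee'
  #21 SA[21]=12  'ebdbbaccbdeee'
  #22 SA[22]=23  'ee'
  #23 SA[23]=22  'eee'
  #24 SA[24]=7  'fcccaebdbbaccbdeee'

SA = [3, 17, 11, 2, 16, 1, 15, 4, 13, 20, 10, 19, 9, 18, 8, 5, 14, 21, 6, 24, 0, 12, 23, 22, 7]
rank  pair      lcp
   1  s[3:],s[17:]  1  'a'
   2  s[17:],s[11:]  1  'a'
   3  s[11:],s[2:]  0  ''
   4  s[2:],s[16:]  2  'ba'
   5  s[16:],s[1:]  1  'b'
   6  s[1:],s[15:]  3  'bba'
   7  s[15:],s[4:]  1  'b'
   8  s[4:],s[13:]  1  'b'
   9  s[13:],s[20:]  2  'bd'
  10  s[20:],s[10:]  0  ''
  11  s[10:],s[19:]  1  'c'
  12  s[19:],s[9:]  1  'c'
  13  s[9:],s[18:]  2  'cc'
  14  s[18:],s[8:]  2  'cc'
  15  s[8:],s[5:]  1  'c'
  16  s[5:],s[14:]  0  ''
  17  s[14:],s[21:]  1  'd'
  18  s[21:],s[6:]  1  'd'
  19  s[6:],s[24:]  0  ''
  20  s[24:],s[0:]  1  'e'
  21  s[0:],s[12:]  2  'eb'
  22  s[12:],s[23:]  1  'e'
  23  s[23:],s[22:]  2  'ee'
  24  s[22:],s[7:]  0  ''

[0, 1, 1, 0, 2, 1, 3, 1, 1, 2, 0, 1, 1, 2, 2, 1, 0, 1, 1, 0, 1, 2, 1, 2, 0]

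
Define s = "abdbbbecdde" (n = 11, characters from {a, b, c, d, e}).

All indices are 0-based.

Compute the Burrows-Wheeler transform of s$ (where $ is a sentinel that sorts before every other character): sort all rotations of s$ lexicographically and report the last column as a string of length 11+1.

rank  rotation      last
    0  $abdbbbecdde  e
    1  abdbbbecdde$  $
    2  bbbecdde$abd  d
    3  bbecdde$abdb  b
    4  bdbbbecdde$a  a
    5  becdde$abdbb  b
    6  cdde$abdbbbe  e
    7  dbbbecdde$ab  b
    8  dde$abdbbbec  c
    9  de$abdbbbecd  d
   10  e$abdbbbecdd  d
   11  ecdde$abdbbb  b

e$dbabebcddb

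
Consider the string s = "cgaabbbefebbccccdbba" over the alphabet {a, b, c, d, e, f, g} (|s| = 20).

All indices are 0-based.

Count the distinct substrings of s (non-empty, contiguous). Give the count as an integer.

sorted suffixes:
  #0 SA[0]=19  'a'
  #1 SA[1]=2  'aabbbefebbccccdbba'
  #2 SA[2]=3  'abbbefebbccccdbba'
  #3 SA[3]=18  'ba'
  #4 SA[4]=17  'bba'
  #5 SA[5]=4  'bbbefebbccccdbba'
  #6 SA[6]=10  'bbccccdbba'
  #7 SA[7]=5  'bbefebbccccdbba'
  #8 SA[8]=11  'bccccdbba'
  #9 SA[9]=6  'befebbccccdbba'
  #10 SA[10]=12  'ccccdbba'
  #11 SA[11]=13  'cccdbba'
  #12 SA[12]=14  'ccdbba'
  #13 SA[13]=15  'cdbba'
  #14 SA[14]=0  'cgaabbbefebbccccdbba'
  #15 SA[15]=16  'dbba'
  #16 SA[16]=9  'ebbccccdbba'
  #17 SA[17]=7  'efebbccccdbba'
  #18 SA[18]=8  'febbccccdbba'
  #19 SA[19]=1  'gaabbbefebbccccdbba'

SA = [19, 2, 3, 18, 17, 4, 10, 5, 11, 6, 12, 13, 14, 15, 0, 16, 9, 7, 8, 1]
rank  pair      lcp
   1  s[19:],s[2:]  1  'a'
   2  s[2:],s[3:]  1  'a'
   3  s[3:],s[18:]  0  ''
   4  s[18:],s[17:]  1  'b'
   5  s[17:],s[4:]  2  'bb'
   6  s[4:],s[10:]  2  'bb'
   7  s[10:],s[5:]  2  'bb'
   8  s[5:],s[11:]  1  'b'
   9  s[11:],s[6:]  1  'b'
  10  s[6:],s[12:]  0  ''
  11  s[12:],s[13:]  3  'ccc'
  12  s[13:],s[14:]  2  'cc'
  13  s[14:],s[15:]  1  'c'
  14  s[15:],s[0:]  1  'c'
  15  s[0:],s[16:]  0  ''
  16  s[16:],s[9:]  0  ''
  17  s[9:],s[7:]  1  'e'
  18  s[7:],s[8:]  0  ''
  19  s[8:],s[1:]  0  ''

n(n+1)/2 = 20·21/2 = 210
Σ LCP = 0 + 1 + 1 + 0 + 1 + 2 + 2 + 2 + 1 + 1 + 0 + 3 + 2 + 1 + 1 + 0 + 0 + 1 + 0 + 0 = 19
distinct = 210 − 19 = 191

191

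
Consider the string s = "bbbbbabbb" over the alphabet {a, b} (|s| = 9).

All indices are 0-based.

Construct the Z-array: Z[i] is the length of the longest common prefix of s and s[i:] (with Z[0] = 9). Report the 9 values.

Z[0]=9
i=1: i≥r, start 0; Z[1]=4 scan→box=[1,5)
i=2: min(r-i=3, Z[1]=4)=3; Z[2]=3
i=3: min(r-i=2, Z[2]=3)=2; Z[3]=2
i=4: min(r-i=1, Z[3]=2)=1; Z[4]=1
i=5: i≥r, start 0; Z[5]=0
i=6: i≥r, start 0; Z[6]=3 scan→box=[6,9)
i=7: min(r-i=2, Z[1]=4)=2; Z[7]=2
i=8: min(r-i=1, Z[2]=3)=1; Z[8]=1

[9, 4, 3, 2, 1, 0, 3, 2, 1]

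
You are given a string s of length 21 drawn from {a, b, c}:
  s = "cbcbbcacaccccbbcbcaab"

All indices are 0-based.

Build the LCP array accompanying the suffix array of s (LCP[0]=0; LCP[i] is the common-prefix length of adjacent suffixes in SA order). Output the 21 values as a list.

[0, 1, 1, 2, 0, 1, 3, 1, 3, 2, 3, 0, 2, 3, 1, 4, 2, 3, 1, 2, 3]

rank | idx | suffix
   0 |  18 | aab
   1 |  19 | ab
   2 |   6 | acaccccbbcbcaab
   3 |   8 | accccbbcbcaab
   4 |  20 | b
   5 |   3 | bbcacaccccbbcbcaab
   6 |  13 | bbcbcaab
   7 |  16 | bcaab
   8 |   4 | bcacaccccbbcbcaab
   9 |   1 | bcbbcacaccccbbcbcaab
  10 |  14 | bcbcaab
  11 |  17 | caab
  12 |   5 | cacaccccbbcbcaab
  13 |   7 | caccccbbcbcaab
  14 |   2 | cbbcacaccccbbcbcaab
  15 |  12 | cbbcbcaab
  16 |  15 | cbcaab
  17 |   0 | cbcbbcacaccccbbcbcaab
  18 |  11 | ccbbcbcaab
  19 |  10 | cccbbcbcaab
  20 |   9 | ccccbbcbcaab

SA = [18, 19, 6, 8, 20, 3, 13, 16, 4, 1, 14, 17, 5, 7, 2, 12, 15, 0, 11, 10, 9]
[i] adj suffixes → lcp
  [1] 18/19 → 1 ('a')
  [2] 19/6 → 1 ('a')
  [3] 6/8 → 2 ('ac')
  [4] 8/20 → 0 ('')
  [5] 20/3 → 1 ('b')
  [6] 3/13 → 3 ('bbc')
  [7] 13/16 → 1 ('b')
  [8] 16/4 → 3 ('bca')
  [9] 4/1 → 2 ('bc')
  [10] 1/14 → 3 ('bcb')
  [11] 14/17 → 0 ('')
  [12] 17/5 → 2 ('ca')
  [13] 5/7 → 3 ('cac')
  [14] 7/2 → 1 ('c')
  [15] 2/12 → 4 ('cbbc')
  [16] 12/15 → 2 ('cb')
  [17] 15/0 → 3 ('cbc')
  [18] 0/11 → 1 ('c')
  [19] 11/10 → 2 ('cc')
  [20] 10/9 → 3 ('ccc')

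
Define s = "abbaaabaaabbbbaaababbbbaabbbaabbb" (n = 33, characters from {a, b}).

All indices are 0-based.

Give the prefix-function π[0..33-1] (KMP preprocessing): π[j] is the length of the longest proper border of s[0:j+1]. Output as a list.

[0, 0, 0, 1, 1, 1, 2, 1, 1, 1, 2, 3, 0, 0, 1, 1, 1, 2, 1, 2, 3, 0, 0, 1, 1, 2, 3, 0, 1, 1, 2, 3, 0]

π[0] = 0
j=1 s[j]='b': π[1]=0 (border '')
j=2 s[j]='b': π[2]=0 (border '')
j=3 s[j]='a': π[3]=1 (border 'a')
j=4 s[j]='a': k: 1→0; π[4]=1 (border 'a')
j=5 s[j]='a': k: 1→0; π[5]=1 (border 'a')
j=6 s[j]='b': π[6]=2 (border 'ab')
j=7 s[j]='a': k: 2→0; π[7]=1 (border 'a')
j=8 s[j]='a': k: 1→0; π[8]=1 (border 'a')
j=9 s[j]='a': k: 1→0; π[9]=1 (border 'a')
j=10 s[j]='b': π[10]=2 (border 'ab')
j=11 s[j]='b': π[11]=3 (border 'abb')
j=12 s[j]='b': k: 3→0; π[12]=0 (border '')
j=13 s[j]='b': π[13]=0 (border '')
j=14 s[j]='a': π[14]=1 (border 'a')
j=15 s[j]='a': k: 1→0; π[15]=1 (border 'a')
j=16 s[j]='a': k: 1→0; π[16]=1 (border 'a')
j=17 s[j]='b': π[17]=2 (border 'ab')
j=18 s[j]='a': k: 2→0; π[18]=1 (border 'a')
j=19 s[j]='b': π[19]=2 (border 'ab')
j=20 s[j]='b': π[20]=3 (border 'abb')
j=21 s[j]='b': k: 3→0; π[21]=0 (border '')
j=22 s[j]='b': π[22]=0 (border '')
j=23 s[j]='a': π[23]=1 (border 'a')
j=24 s[j]='a': k: 1→0; π[24]=1 (border 'a')
j=25 s[j]='b': π[25]=2 (border 'ab')
j=26 s[j]='b': π[26]=3 (border 'abb')
j=27 s[j]='b': k: 3→0; π[27]=0 (border '')
j=28 s[j]='a': π[28]=1 (border 'a')
j=29 s[j]='a': k: 1→0; π[29]=1 (border 'a')
j=30 s[j]='b': π[30]=2 (border 'ab')
j=31 s[j]='b': π[31]=3 (border 'abb')
j=32 s[j]='b': k: 3→0; π[32]=0 (border '')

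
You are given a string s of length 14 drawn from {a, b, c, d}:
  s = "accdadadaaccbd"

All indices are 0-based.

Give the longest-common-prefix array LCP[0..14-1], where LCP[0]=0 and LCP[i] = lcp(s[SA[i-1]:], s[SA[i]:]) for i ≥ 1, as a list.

[0, 1, 3, 1, 3, 0, 0, 1, 2, 1, 0, 1, 2, 4]

rank | idx | suffix
   0 |   8 | aaccbd
   1 |   9 | accbd
   2 |   0 | accdadadaaccbd
   3 |   6 | adaaccbd
   4 |   4 | adadaaccbd
   5 |  12 | bd
   6 |  11 | cbd
   7 |  10 | ccbd
   8 |   1 | ccdadadaaccbd
   9 |   2 | cdadadaaccbd
  10 |  13 | d
  11 |   7 | daaccbd
  12 |   5 | dadaaccbd
  13 |   3 | dadadaaccbd

SA = [8, 9, 0, 6, 4, 12, 11, 10, 1, 2, 13, 7, 5, 3]
[i] adj suffixes → lcp
  [1] 8/9 → 1 ('a')
  [2] 9/0 → 3 ('acc')
  [3] 0/6 → 1 ('a')
  [4] 6/4 → 3 ('ada')
  [5] 4/12 → 0 ('')
  [6] 12/11 → 0 ('')
  [7] 11/10 → 1 ('c')
  [8] 10/1 → 2 ('cc')
  [9] 1/2 → 1 ('c')
  [10] 2/13 → 0 ('')
  [11] 13/7 → 1 ('d')
  [12] 7/5 → 2 ('da')
  [13] 5/3 → 4 ('dada')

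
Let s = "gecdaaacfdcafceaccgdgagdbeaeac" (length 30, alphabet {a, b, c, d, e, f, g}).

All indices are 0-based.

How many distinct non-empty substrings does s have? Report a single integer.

435

sorted suffixes:
  #0 SA[0]=4  'aaacfdcafceaccgdgagdbeaeac'
  #1 SA[1]=5  'aacfdcafceaccgdgagdbeaeac'
  #2 SA[2]=28  'ac'
  #3 SA[3]=15  'accgdgagdbeaeac'
  #4 SA[4]=6  'acfdcafceaccgdgagdbeaeac'
  #5 SA[5]=26  'aeac'
  #6 SA[6]=11  'afceaccgdgagdbeaeac'
  #7 SA[7]=21  'agdbeaeac'
  #8 SA[8]=24  'beaeac'
  #9 SA[9]=29  'c'
  #10 SA[10]=10  'cafceaccgdgagdbeaeac'
  #11 SA[11]=16  'ccgdgagdbeaeac'
  #12 SA[12]=2  'cdaaacfdcafceaccgdgagdbeaeac'
  #13 SA[13]=13  'ceaccgdgagdbeaeac'
  #14 SA[14]=7  'cfdcafceaccgdgagdbeaeac'
  #15 SA[15]=17  'cgdgagdbeaeac'
  #16 SA[16]=3  'daaacfdcafceaccgdgagdbeaeac'
  #17 SA[17]=23  'dbeaeac'
  #18 SA[18]=9  'dcafceaccgdgagdbeaeac'
  #19 SA[19]=19  'dgagdbeaeac'
  #20 SA[20]=27  'eac'
  #21 SA[21]=14  'eaccgdgagdbeaeac'
  #22 SA[22]=25  'eaeac'
  #23 SA[23]=1  'ecdaaacfdcafceaccgdgagdbeaeac'
  #24 SA[24]=12  'fceaccgdgagdbeaeac'
  #25 SA[25]=8  'fdcafceaccgdgagdbeaeac'
  #26 SA[26]=20  'gagdbeaeac'
  #27 SA[27]=22  'gdbeaeac'
  #28 SA[28]=18  'gdgagdbeaeac'
  #29 SA[29]=0  'gecdaaacfdcafceaccgdgagdbeaeac'

SA = [4, 5, 28, 15, 6, 26, 11, 21, 24, 29, 10, 16, 2, 13, 7, 17, 3, 23, 9, 19, 27, 14, 25, 1, 12, 8, 20, 22, 18, 0]
[i] adj suffixes → lcp
  [1] 4/5 → 2 ('aa')
  [2] 5/28 → 1 ('a')
  [3] 28/15 → 2 ('ac')
  [4] 15/6 → 2 ('ac')
  [5] 6/26 → 1 ('a')
  [6] 26/11 → 1 ('a')
  [7] 11/21 → 1 ('a')
  [8] 21/24 → 0 ('')
  [9] 24/29 → 0 ('')
  [10] 29/10 → 1 ('c')
  [11] 10/16 → 1 ('c')
  [12] 16/2 → 1 ('c')
  [13] 2/13 → 1 ('c')
  [14] 13/7 → 1 ('c')
  [15] 7/17 → 1 ('c')
  [16] 17/3 → 0 ('')
  [17] 3/23 → 1 ('d')
  [18] 23/9 → 1 ('d')
  [19] 9/19 → 1 ('d')
  [20] 19/27 → 0 ('')
  [21] 27/14 → 3 ('eac')
  [22] 14/25 → 2 ('ea')
  [23] 25/1 → 1 ('e')
  [24] 1/12 → 0 ('')
  [25] 12/8 → 1 ('f')
  [26] 8/20 → 0 ('')
  [27] 20/22 → 1 ('g')
  [28] 22/18 → 2 ('gd')
  [29] 18/0 → 1 ('g')

n(n+1)/2 = 30·31/2 = 465
Σ LCP = 0 + 2 + 1 + 2 + 2 + 1 + 1 + 1 + 0 + 0 + 1 + 1 + 1 + 1 + 1 + 1 + 0 + 1 + 1 + 1 + 0 + 3 + 2 + 1 + 0 + 1 + 0 + 1 + 2 + 1 = 30
distinct = 465 − 30 = 435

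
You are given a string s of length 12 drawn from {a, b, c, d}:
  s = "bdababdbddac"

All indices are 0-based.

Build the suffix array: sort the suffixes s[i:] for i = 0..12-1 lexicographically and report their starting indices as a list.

rank→(start, suffix):
  0 → (2, 'ababdbddac')
  1 → (4, 'abdbddac')
  2 → (10, 'ac')
  3 → (3, 'babdbddac')
  4 → (0, 'bdababdbddac')
  5 → (5, 'bdbddac')
  6 → (7, 'bddac')
  7 → (11, 'c')
  8 → (1, 'dababdbddac')
  9 → (9, 'dac')
  10 → (6, 'dbddac')
  11 → (8, 'ddac')

[2, 4, 10, 3, 0, 5, 7, 11, 1, 9, 6, 8]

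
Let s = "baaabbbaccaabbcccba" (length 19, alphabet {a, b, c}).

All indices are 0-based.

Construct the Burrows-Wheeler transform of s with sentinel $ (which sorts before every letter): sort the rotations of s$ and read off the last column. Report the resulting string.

rank  rotation              last
    0  $baaabbbaccaabbcccba  a
    1  a$baaabbbaccaabbcccb  b
    2  aaabbbaccaabbcccba$b  b
    3  aabbbaccaabbcccba$ba  a
    4  aabbcccba$baaabbbacc  c
    5  abbbaccaabbcccba$baa  a
    6  abbcccba$baaabbbacca  a
    7  accaabbcccba$baaabbb  b
    8  ba$baaabbbaccaabbccc  c
    9  baaabbbaccaabbcccba$  $
   10  baccaabbcccba$baaabb  b
   11  bbaccaabbcccba$baaab  b
   12  bbbaccaabbcccba$baaa  a
   13  bbcccba$baaabbbaccaa  a
   14  bcccba$baaabbbaccaab  b
   15  caabbcccba$baaabbbac  c
   16  cba$baaabbbaccaabbcc  c
   17  ccaabbcccba$baaabbba  a
   18  ccba$baaabbbaccaabbc  c
   19  cccba$baaabbbaccaabb  b

abbacaabc$bbaabccacb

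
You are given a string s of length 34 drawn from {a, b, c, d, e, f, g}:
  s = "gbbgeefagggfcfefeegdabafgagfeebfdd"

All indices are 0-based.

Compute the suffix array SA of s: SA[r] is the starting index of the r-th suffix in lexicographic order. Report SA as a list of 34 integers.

[20, 22, 25, 7, 21, 1, 30, 2, 12, 33, 19, 32, 29, 28, 4, 16, 5, 14, 17, 6, 11, 31, 27, 15, 13, 23, 24, 0, 18, 3, 10, 26, 9, 8]

sorted suffixes:
  #0 SA[0]=20  'abafgagfeebfdd'
  #1 SA[1]=22  'afgagfeebfdd'
  #2 SA[2]=25  'agfeebfdd'
  #3 SA[3]=7  'agggfcfefeegdabafgagfeebfdd'
  #4 SA[4]=21  'bafgagfeebfdd'
  #5 SA[5]=1  'bbgeefagggfcfefeegdabafgagfeebfdd'
  #6 SA[6]=30  'bfdd'
  #7 SA[7]=2  'bgeefagggfcfefeegdabafgagfeebfdd'
  #8 SA[8]=12  'cfefeegdabafgagfeebfdd'
  #9 SA[9]=33  'd'
  #10 SA[10]=19  'dabafgagfeebfdd'
  #11 SA[11]=32  'dd'
  #12 SA[12]=29  'ebfdd'
  #13 SA[13]=28  'eebfdd'
  #14 SA[14]=4  'eefagggfcfefeegdabafgagfeebfdd'
  #15 SA[15]=16  'eegdabafgagfeebfdd'
  #16 SA[16]=5  'efagggfcfefeegdabafgagfeebfdd'
  #17 SA[17]=14  'efeegdabafgagfeebfdd'
  #18 SA[18]=17  'egdabafgagfeebfdd'
  #19 SA[19]=6  'fagggfcfefeegdabafgagfeebfdd'
  #20 SA[20]=11  'fcfefeegdabafgagfeebfdd'
  #21 SA[21]=31  'fdd'
  #22 SA[22]=27  'feebfdd'
  #23 SA[23]=15  'feegdabafgagfeebfdd'
  #24 SA[24]=13  'fefeegdabafgagfeebfdd'
  #25 SA[25]=23  'fgagfeebfdd'
  #26 SA[26]=24  'gagfeebfdd'
  #27 SA[27]=0  'gbbgeefagggfcfefeegdabafgagfeebfdd'
  #28 SA[28]=18  'gdabafgagfeebfdd'
  #29 SA[29]=3  'geefagggfcfefeegdabafgagfeebfdd'
  #30 SA[30]=10  'gfcfefeegdabafgagfeebfdd'
  #31 SA[31]=26  'gfeebfdd'
  #32 SA[32]=9  'ggfcfefeegdabafgagfeebfdd'
  #33 SA[33]=8  'gggfcfefeegdabafgagfeebfdd'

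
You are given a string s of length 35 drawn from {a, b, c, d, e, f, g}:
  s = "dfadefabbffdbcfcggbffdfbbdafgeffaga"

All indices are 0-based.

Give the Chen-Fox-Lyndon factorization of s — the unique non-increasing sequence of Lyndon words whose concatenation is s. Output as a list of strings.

emit factor 1: 'df' (i=0, period=2)
emit factor 2: 'adef' (i=2, period=4)
emit factor 3: 'abbffdbcfcggbffdfbbdafgeffag' (i=6, period=28)
emit factor 4: 'a' (i=34, period=1)

["df", "adef", "abbffdbcfcggbffdfbbdafgeffag", "a"]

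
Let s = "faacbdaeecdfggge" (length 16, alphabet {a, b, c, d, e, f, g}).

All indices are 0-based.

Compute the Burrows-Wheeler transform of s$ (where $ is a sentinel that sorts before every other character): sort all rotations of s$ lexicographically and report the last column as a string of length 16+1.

efadcaebcgea$dggf

rank  rotation           last
    0  $faacbdaeecdfggge  e
    1  aacbdaeecdfggge$f  f
    2  acbdaeecdfggge$fa  a
    3  aeecdfggge$faacbd  d
    4  bdaeecdfggge$faac  c
    5  cbdaeecdfggge$faa  a
    6  cdfggge$faacbdaee  e
    7  daeecdfggge$faacb  b
    8  dfggge$faacbdaeec  c
    9  e$faacbdaeecdfggg  g
   10  ecdfggge$faacbdae  e
   11  eecdfggge$faacbda  a
   12  faacbdaeecdfggge$  $
   13  fggge$faacbdaeecd  d
   14  ge$faacbdaeecdfgg  g
   15  gge$faacbdaeecdfg  g
   16  ggge$faacbdaeecdf  f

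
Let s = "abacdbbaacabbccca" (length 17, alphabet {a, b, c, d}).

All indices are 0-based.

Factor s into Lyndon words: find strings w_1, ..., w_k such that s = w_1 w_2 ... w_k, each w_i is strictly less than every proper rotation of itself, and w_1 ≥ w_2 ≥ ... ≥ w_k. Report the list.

["abacdbb", "aacabbccc", "a"]

emit factor 1: 'abacdbb' (i=0, period=7)
emit factor 2: 'aacabbccc' (i=7, period=9)
emit factor 3: 'a' (i=16, period=1)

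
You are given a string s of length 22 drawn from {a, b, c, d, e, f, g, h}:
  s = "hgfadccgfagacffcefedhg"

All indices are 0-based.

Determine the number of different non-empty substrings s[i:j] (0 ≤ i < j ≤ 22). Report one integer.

rank→(start, suffix):
  0 → (11, 'acffcefedhg')
  1 → (3, 'adccgfagacffcefedhg')
  2 → (9, 'agacffcefedhg')
  3 → (5, 'ccgfagacffcefedhg')
  4 → (15, 'cefedhg')
  5 → (12, 'cffcefedhg')
  6 → (6, 'cgfagacffcefedhg')
  7 → (4, 'dccgfagacffcefedhg')
  8 → (19, 'dhg')
  9 → (18, 'edhg')
  10 → (16, 'efedhg')
  11 → (2, 'fadccgfagacffcefedhg')
  12 → (8, 'fagacffcefedhg')
  13 → (14, 'fcefedhg')
  14 → (17, 'fedhg')
  15 → (13, 'ffcefedhg')
  16 → (21, 'g')
  17 → (10, 'gacffcefedhg')
  18 → (1, 'gfadccgfagacffcefedhg')
  19 → (7, 'gfagacffcefedhg')
  20 → (20, 'hg')
  21 → (0, 'hgfadccgfagacffcefedhg')

SA = [11, 3, 9, 5, 15, 12, 6, 4, 19, 18, 16, 2, 8, 14, 17, 13, 21, 10, 1, 7, 20, 0]
i: (SA[i-1],SA[i]) lcp shared
  1: (11,3) 1 'a'
  2: (3,9) 1 'a'
  3: (9,5) 0 ''
  4: (5,15) 1 'c'
  5: (15,12) 1 'c'
  6: (12,6) 1 'c'
  7: (6,4) 0 ''
  8: (4,19) 1 'd'
  9: (19,18) 0 ''
  10: (18,16) 1 'e'
  11: (16,2) 0 ''
  12: (2,8) 2 'fa'
  13: (8,14) 1 'f'
  14: (14,17) 1 'f'
  15: (17,13) 1 'f'
  16: (13,21) 0 ''
  17: (21,10) 1 'g'
  18: (10,1) 1 'g'
  19: (1,7) 3 'gfa'
  20: (7,20) 0 ''
  21: (20,0) 2 'hg'

n(n+1)/2 = 22·23/2 = 253
Σ LCP = 0 + 1 + 1 + 0 + 1 + 1 + 1 + 0 + 1 + 0 + 1 + 0 + 2 + 1 + 1 + 1 + 0 + 1 + 1 + 3 + 0 + 2 = 19
distinct = 253 − 19 = 234

234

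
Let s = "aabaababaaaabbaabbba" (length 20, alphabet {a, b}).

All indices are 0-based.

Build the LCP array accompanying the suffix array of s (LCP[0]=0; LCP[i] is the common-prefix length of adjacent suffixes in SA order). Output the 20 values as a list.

[0, 1, 3, 2, 4, 3, 4, 1, 4, 3, 2, 3, 0, 2, 3, 4, 2, 1, 3, 2]

rank→(start, suffix):
  0 → (19, 'a')
  1 → (8, 'aaaabbaabbba')
  2 → (9, 'aaabbaabbba')
  3 → (0, 'aabaababaaaabbaabbba')
  4 → (3, 'aababaaaabbaabbba')
  5 → (10, 'aabbaabbba')
  6 → (14, 'aabbba')
  7 → (6, 'abaaaabbaabbba')
  8 → (1, 'abaababaaaabbaabbba')
  9 → (4, 'ababaaaabbaabbba')
  10 → (11, 'abbaabbba')
  11 → (15, 'abbba')
  12 → (18, 'ba')
  13 → (7, 'baaaabbaabbba')
  14 → (2, 'baababaaaabbaabbba')
  15 → (13, 'baabbba')
  16 → (5, 'babaaaabbaabbba')
  17 → (17, 'bba')
  18 → (12, 'bbaabbba')
  19 → (16, 'bbba')

SA = [19, 8, 9, 0, 3, 10, 14, 6, 1, 4, 11, 15, 18, 7, 2, 13, 5, 17, 12, 16]
rank  pair      lcp
   1  s[19:],s[8:]  1  'a'
   2  s[8:],s[9:]  3  'aaa'
   3  s[9:],s[0:]  2  'aa'
   4  s[0:],s[3:]  4  'aaba'
   5  s[3:],s[10:]  3  'aab'
   6  s[10:],s[14:]  4  'aabb'
   7  s[14:],s[6:]  1  'a'
   8  s[6:],s[1:]  4  'abaa'
   9  s[1:],s[4:]  3  'aba'
  10  s[4:],s[11:]  2  'ab'
  11  s[11:],s[15:]  3  'abb'
  12  s[15:],s[18:]  0  ''
  13  s[18:],s[7:]  2  'ba'
  14  s[7:],s[2:]  3  'baa'
  15  s[2:],s[13:]  4  'baab'
  16  s[13:],s[5:]  2  'ba'
  17  s[5:],s[17:]  1  'b'
  18  s[17:],s[12:]  3  'bba'
  19  s[12:],s[16:]  2  'bb'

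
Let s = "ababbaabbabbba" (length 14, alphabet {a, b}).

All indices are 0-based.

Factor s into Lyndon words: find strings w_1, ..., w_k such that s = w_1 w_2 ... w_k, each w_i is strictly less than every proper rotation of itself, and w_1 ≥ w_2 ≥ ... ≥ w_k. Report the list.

emit factor 1: 'ababb' (i=0, period=5)
emit factor 2: 'aabbabbb' (i=5, period=8)
emit factor 3: 'a' (i=13, period=1)

["ababb", "aabbabbb", "a"]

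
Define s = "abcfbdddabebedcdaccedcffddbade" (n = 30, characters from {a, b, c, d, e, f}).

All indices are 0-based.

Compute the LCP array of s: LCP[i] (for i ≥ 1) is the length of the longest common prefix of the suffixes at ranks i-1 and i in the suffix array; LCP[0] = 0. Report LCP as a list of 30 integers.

[0, 2, 1, 1, 0, 1, 1, 1, 2, 0, 1, 1, 1, 2, 0, 2, 1, 1, 2, 1, 2, 2, 1, 0, 1, 1, 3, 0, 1, 1]

sorted suffixes:
  #0 SA[0]=0  'abcfbdddabebedcdaccedcffddbade'
  #1 SA[1]=8  'abebedcdaccedcffddbade'
  #2 SA[2]=16  'accedcffddbade'
  #3 SA[3]=27  'ade'
  #4 SA[4]=26  'bade'
  #5 SA[5]=1  'bcfbdddabebedcdaccedcffddbade'
  #6 SA[6]=4  'bdddabebedcdaccedcffddbade'
  #7 SA[7]=9  'bebedcdaccedcffddbade'
  #8 SA[8]=11  'bedcdaccedcffddbade'
  #9 SA[9]=17  'ccedcffddbade'
  #10 SA[10]=14  'cdaccedcffddbade'
  #11 SA[11]=18  'cedcffddbade'
  #12 SA[12]=2  'cfbdddabebedcdaccedcffddbade'
  #13 SA[13]=21  'cffddbade'
  #14 SA[14]=7  'dabebedcdaccedcffddbade'
  #15 SA[15]=15  'daccedcffddbade'
  #16 SA[16]=25  'dbade'
  #17 SA[17]=13  'dcdaccedcffddbade'
  #18 SA[18]=20  'dcffddbade'
  #19 SA[19]=6  'ddabebedcdaccedcffddbade'
  #20 SA[20]=24  'ddbade'
  #21 SA[21]=5  'dddabebedcdaccedcffddbade'
  #22 SA[22]=28  'de'
  #23 SA[23]=29  'e'
  #24 SA[24]=10  'ebedcdaccedcffddbade'
  #25 SA[25]=12  'edcdaccedcffddbade'
  #26 SA[26]=19  'edcffddbade'
  #27 SA[27]=3  'fbdddabebedcdaccedcffddbade'
  #28 SA[28]=23  'fddbade'
  #29 SA[29]=22  'ffddbade'

SA = [0, 8, 16, 27, 26, 1, 4, 9, 11, 17, 14, 18, 2, 21, 7, 15, 25, 13, 20, 6, 24, 5, 28, 29, 10, 12, 19, 3, 23, 22]
[i] adj suffixes → lcp
  [1] 0/8 → 2 ('ab')
  [2] 8/16 → 1 ('a')
  [3] 16/27 → 1 ('a')
  [4] 27/26 → 0 ('')
  [5] 26/1 → 1 ('b')
  [6] 1/4 → 1 ('b')
  [7] 4/9 → 1 ('b')
  [8] 9/11 → 2 ('be')
  [9] 11/17 → 0 ('')
  [10] 17/14 → 1 ('c')
  [11] 14/18 → 1 ('c')
  [12] 18/2 → 1 ('c')
  [13] 2/21 → 2 ('cf')
  [14] 21/7 → 0 ('')
  [15] 7/15 → 2 ('da')
  [16] 15/25 → 1 ('d')
  [17] 25/13 → 1 ('d')
  [18] 13/20 → 2 ('dc')
  [19] 20/6 → 1 ('d')
  [20] 6/24 → 2 ('dd')
  [21] 24/5 → 2 ('dd')
  [22] 5/28 → 1 ('d')
  [23] 28/29 → 0 ('')
  [24] 29/10 → 1 ('e')
  [25] 10/12 → 1 ('e')
  [26] 12/19 → 3 ('edc')
  [27] 19/3 → 0 ('')
  [28] 3/23 → 1 ('f')
  [29] 23/22 → 1 ('f')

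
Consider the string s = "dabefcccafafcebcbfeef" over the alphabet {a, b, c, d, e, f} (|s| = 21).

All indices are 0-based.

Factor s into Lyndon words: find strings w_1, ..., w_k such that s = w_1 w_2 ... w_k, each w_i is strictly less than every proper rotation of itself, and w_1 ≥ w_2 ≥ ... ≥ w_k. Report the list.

emit factor 1: 'd' (i=0, period=1)
emit factor 2: 'abefcccafafcebcbfeef' (i=1, period=20)

["d", "abefcccafafcebcbfeef"]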